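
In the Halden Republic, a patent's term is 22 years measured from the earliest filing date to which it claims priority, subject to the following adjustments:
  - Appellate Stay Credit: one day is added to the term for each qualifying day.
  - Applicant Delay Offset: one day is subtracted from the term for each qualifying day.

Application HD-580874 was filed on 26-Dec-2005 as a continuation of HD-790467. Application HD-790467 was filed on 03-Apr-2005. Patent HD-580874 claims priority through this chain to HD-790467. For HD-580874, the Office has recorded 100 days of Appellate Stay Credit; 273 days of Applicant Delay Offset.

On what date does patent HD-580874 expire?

October 12, 2026

Earliest priority filing: 3 April 2005.
Base term: 3 April 2005 + 22 years → 3 April 2027.
Appellate Stay Credit: +100 days → 12 July 2027.
Applicant Delay Offset: −273 days → 12 October 2026.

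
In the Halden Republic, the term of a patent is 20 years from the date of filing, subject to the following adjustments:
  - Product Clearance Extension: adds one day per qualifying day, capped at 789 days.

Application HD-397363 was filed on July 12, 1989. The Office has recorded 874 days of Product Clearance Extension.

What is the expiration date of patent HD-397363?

Base term: filing date + 20 years → 12 July 2009.
Product Clearance Extension: 874 days claimed exceeds the 789-day cap, so +789 days → 9 September 2011.

2011-09-09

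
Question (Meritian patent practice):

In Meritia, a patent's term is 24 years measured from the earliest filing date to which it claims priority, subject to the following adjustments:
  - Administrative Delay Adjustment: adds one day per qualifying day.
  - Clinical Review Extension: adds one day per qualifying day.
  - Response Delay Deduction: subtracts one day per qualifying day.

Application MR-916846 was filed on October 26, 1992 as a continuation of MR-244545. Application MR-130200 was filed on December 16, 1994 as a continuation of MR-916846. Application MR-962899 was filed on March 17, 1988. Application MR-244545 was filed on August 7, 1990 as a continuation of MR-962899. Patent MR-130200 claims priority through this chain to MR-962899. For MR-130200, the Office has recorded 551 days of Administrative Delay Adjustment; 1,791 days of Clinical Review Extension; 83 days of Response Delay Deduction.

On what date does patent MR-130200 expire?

May 24, 2018

Earliest priority filing: 17 March 1988.
Base term: 17 March 1988 + 24 years → 17 March 2012.
Administrative Delay Adjustment: +551 days → 19 September 2013.
Clinical Review Extension: +1791 days → 15 August 2018.
Response Delay Deduction: −83 days → 24 May 2018.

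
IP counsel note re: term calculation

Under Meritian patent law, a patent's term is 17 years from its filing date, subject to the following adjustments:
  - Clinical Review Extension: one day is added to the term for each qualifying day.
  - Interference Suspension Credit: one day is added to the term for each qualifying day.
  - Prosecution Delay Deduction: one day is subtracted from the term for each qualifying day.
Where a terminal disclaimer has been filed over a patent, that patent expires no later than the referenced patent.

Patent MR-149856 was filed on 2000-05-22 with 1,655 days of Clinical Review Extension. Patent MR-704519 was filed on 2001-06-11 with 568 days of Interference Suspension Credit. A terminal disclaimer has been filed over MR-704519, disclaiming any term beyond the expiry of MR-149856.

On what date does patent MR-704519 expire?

2019-12-31

Natural term of MR-704519:
  Base: filing + 17 years → 11 June 2018.
  Interference Suspension Credit: +568 days → 31 December 2019.
Expiry of referenced patent MR-149856:
  Base: filing + 17 years → 22 May 2017.
  Clinical Review Extension: +1655 days → 2 December 2021.
Terminal disclaimer: MR-704519 expires on the earlier of 31 December 2019 and 2 December 2021.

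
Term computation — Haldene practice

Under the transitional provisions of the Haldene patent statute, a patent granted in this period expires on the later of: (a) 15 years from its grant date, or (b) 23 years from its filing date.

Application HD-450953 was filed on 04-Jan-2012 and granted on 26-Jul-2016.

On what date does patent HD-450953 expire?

January 4, 2035

(a) grant + 15 years → 26 July 2031.
(b) filing + 23 years → 4 January 2035.
Later of the two: 4 January 2035.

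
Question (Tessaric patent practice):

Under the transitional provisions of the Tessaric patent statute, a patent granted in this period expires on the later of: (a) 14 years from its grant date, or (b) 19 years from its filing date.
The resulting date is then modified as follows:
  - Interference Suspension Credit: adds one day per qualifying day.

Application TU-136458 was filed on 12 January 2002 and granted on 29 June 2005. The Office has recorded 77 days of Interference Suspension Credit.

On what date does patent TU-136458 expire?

(a) grant + 14 years → 29 June 2019.
(b) filing + 19 years → 12 January 2021.
Later of the two: 12 January 2021.
Interference Suspension Credit: +77 days → 30 March 2021.

March 30, 2021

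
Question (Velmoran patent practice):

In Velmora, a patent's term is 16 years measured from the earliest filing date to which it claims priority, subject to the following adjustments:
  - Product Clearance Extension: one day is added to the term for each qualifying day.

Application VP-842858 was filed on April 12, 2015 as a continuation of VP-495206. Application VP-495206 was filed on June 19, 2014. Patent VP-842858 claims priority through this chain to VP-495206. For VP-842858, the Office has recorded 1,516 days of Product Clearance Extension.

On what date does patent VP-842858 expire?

2034-08-13

Earliest priority filing: 19 June 2014.
Base term: 19 June 2014 + 16 years → 19 June 2030.
Product Clearance Extension: +1516 days → 13 August 2034.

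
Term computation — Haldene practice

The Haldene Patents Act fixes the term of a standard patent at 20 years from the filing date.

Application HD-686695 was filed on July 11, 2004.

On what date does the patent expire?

2024-07-11

Filing date + 20 years → 11 July 2024.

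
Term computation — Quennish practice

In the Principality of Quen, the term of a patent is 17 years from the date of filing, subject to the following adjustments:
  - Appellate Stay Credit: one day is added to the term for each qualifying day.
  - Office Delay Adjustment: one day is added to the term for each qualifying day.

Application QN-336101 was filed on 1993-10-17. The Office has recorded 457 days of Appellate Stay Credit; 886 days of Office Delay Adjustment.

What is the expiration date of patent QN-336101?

Base term: filing date + 17 years → 17 October 2010.
Appellate Stay Credit: +457 days → 17 January 2012.
Office Delay Adjustment: +886 days → 21 June 2014.

2014-06-21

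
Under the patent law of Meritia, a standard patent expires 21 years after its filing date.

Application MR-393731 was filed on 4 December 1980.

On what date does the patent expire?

2001-12-04

Filing date + 21 years → 4 December 2001.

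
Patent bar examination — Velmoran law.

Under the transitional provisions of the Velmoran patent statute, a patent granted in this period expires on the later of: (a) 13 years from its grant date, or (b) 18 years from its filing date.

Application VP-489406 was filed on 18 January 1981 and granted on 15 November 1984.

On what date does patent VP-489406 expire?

January 18, 1999

(a) grant + 13 years → 15 November 1997.
(b) filing + 18 years → 18 January 1999.
Later of the two: 18 January 1999.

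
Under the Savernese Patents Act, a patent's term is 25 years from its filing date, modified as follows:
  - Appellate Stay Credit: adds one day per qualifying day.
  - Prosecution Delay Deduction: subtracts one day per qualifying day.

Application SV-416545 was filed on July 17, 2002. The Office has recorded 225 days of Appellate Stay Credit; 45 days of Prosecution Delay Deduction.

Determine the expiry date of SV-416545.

Base term: filing date + 25 years → 17 July 2027.
Appellate Stay Credit: +225 days → 27 February 2028.
Prosecution Delay Deduction: −45 days → 13 January 2028.

January 13, 2028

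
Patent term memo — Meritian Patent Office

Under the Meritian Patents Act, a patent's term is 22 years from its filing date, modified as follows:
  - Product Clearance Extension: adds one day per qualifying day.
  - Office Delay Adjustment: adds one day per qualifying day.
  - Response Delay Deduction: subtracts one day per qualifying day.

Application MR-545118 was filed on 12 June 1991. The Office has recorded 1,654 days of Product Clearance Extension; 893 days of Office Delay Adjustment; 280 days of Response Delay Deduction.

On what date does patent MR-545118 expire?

Base term: filing date + 22 years → 12 June 2013.
Product Clearance Extension: +1654 days → 22 December 2017.
Office Delay Adjustment: +893 days → 2 June 2020.
Response Delay Deduction: −280 days → 27 August 2019.

2019-08-27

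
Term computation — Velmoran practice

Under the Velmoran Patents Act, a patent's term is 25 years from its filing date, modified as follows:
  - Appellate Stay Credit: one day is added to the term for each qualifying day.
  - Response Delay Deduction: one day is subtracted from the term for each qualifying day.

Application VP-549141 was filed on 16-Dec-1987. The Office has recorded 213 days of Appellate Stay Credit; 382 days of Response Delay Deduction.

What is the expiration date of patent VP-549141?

Base term: filing date + 25 years → 16 December 2012.
Appellate Stay Credit: +213 days → 17 July 2013.
Response Delay Deduction: −382 days → 30 June 2012.

June 30, 2012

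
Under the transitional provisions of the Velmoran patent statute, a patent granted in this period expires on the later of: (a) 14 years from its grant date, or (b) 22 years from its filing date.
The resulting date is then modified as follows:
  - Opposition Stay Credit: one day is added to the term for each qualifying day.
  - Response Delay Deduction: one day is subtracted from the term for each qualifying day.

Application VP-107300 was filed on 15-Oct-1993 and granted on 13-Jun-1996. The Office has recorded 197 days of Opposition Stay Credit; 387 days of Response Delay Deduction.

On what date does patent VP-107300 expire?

April 8, 2015

(a) grant + 14 years → 13 June 2010.
(b) filing + 22 years → 15 October 2015.
Later of the two: 15 October 2015.
Opposition Stay Credit: +197 days → 29 April 2016.
Response Delay Deduction: −387 days → 8 April 2015.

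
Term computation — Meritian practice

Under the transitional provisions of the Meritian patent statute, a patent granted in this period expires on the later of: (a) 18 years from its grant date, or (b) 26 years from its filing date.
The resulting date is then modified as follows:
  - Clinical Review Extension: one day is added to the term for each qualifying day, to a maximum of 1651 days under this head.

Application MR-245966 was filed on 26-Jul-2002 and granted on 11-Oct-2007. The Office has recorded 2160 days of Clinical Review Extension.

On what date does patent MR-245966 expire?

(a) grant + 18 years → 11 October 2025.
(b) filing + 26 years → 26 July 2028.
Later of the two: 26 July 2028.
Clinical Review Extension: 2160 days claimed exceeds the 1651-day cap, so +1651 days → 1 February 2033.

2033-02-01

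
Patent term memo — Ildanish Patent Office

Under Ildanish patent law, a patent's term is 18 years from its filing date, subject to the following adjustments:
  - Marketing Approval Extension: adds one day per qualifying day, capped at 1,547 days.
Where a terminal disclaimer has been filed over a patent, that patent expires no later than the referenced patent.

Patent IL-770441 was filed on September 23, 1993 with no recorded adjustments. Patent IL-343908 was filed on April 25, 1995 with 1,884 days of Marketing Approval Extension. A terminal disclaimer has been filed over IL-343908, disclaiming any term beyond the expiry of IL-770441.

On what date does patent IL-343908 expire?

2011-09-23

Natural term of IL-343908:
  Base: filing + 18 years → 25 April 2013.
  Marketing Approval Extension: 1884 days claimed exceeds the 1547-day cap, so +1547 days → 20 July 2017.
Expiry of referenced patent IL-770441:
  Base: filing + 18 years → 23 September 2011.
Terminal disclaimer: IL-343908 expires on the earlier of 20 July 2017 and 23 September 2011.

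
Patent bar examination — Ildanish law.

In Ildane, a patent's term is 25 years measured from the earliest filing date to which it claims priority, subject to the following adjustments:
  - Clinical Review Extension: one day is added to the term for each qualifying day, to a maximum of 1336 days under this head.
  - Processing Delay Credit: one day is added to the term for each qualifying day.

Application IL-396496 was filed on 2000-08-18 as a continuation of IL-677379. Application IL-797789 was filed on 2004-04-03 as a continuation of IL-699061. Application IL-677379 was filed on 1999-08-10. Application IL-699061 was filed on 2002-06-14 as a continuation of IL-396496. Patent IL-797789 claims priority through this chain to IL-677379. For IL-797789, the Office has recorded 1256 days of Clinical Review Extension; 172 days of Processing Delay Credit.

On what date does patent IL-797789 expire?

Earliest priority filing: 10 August 1999.
Base term: 10 August 1999 + 25 years → 10 August 2024.
Clinical Review Extension: 1256 days (within the 1336-day cap) → +1256 days → 18 January 2028.
Processing Delay Credit: +172 days → 8 July 2028.

July 8, 2028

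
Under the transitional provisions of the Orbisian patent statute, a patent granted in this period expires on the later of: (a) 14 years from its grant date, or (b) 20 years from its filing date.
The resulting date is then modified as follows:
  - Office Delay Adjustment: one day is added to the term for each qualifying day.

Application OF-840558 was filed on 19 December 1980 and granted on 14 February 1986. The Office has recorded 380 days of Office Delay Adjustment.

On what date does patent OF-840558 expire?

(a) grant + 14 years → 14 February 2000.
(b) filing + 20 years → 19 December 2000.
Later of the two: 19 December 2000.
Office Delay Adjustment: +380 days → 3 January 2002.

January 3, 2002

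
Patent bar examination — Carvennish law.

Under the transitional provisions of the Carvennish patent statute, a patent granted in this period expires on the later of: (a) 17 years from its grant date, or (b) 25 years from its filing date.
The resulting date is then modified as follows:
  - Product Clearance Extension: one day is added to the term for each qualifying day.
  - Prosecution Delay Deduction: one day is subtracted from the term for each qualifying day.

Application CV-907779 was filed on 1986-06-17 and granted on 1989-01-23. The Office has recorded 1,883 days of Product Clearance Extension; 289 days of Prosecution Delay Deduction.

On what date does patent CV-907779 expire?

2015-10-28

(a) grant + 17 years → 23 January 2006.
(b) filing + 25 years → 17 June 2011.
Later of the two: 17 June 2011.
Product Clearance Extension: +1883 days → 12 August 2016.
Prosecution Delay Deduction: −289 days → 28 October 2015.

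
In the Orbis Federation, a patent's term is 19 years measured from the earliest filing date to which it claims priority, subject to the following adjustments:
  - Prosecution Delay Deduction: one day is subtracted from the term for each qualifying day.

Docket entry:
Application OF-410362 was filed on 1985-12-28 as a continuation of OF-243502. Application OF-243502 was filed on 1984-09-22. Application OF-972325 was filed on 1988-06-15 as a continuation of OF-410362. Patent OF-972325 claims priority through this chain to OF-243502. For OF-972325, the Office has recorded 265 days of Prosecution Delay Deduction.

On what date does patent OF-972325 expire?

Earliest priority filing: 22 September 1984.
Base term: 22 September 1984 + 19 years → 22 September 2003.
Prosecution Delay Deduction: −265 days → 31 December 2002.

December 31, 2002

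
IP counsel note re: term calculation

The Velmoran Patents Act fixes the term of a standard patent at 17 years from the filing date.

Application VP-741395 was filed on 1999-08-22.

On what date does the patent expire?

Filing date + 17 years → 22 August 2016.

August 22, 2016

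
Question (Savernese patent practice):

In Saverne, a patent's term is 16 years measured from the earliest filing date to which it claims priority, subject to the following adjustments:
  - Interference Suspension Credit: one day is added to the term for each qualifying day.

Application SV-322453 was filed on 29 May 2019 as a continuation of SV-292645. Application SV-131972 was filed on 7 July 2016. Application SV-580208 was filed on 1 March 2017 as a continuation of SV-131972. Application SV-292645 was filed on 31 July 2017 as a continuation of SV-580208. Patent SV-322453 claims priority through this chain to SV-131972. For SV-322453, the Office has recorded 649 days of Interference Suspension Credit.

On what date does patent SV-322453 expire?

2034-04-17

Earliest priority filing: 7 July 2016.
Base term: 7 July 2016 + 16 years → 7 July 2032.
Interference Suspension Credit: +649 days → 17 April 2034.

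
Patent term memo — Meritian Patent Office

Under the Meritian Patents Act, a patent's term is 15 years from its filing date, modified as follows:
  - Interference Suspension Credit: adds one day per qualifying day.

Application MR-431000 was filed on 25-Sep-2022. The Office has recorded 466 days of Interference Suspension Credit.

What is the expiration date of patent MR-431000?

Base term: filing date + 15 years → 25 September 2037.
Interference Suspension Credit: +466 days → 4 January 2039.

January 4, 2039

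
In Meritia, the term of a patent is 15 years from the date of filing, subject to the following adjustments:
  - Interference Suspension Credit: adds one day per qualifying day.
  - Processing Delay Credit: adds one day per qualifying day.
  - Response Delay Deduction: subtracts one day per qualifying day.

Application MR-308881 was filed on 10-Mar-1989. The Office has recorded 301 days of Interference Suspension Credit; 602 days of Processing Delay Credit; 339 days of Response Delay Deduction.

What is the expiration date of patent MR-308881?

2005-09-25

Base term: filing date + 15 years → 10 March 2004.
Interference Suspension Credit: +301 days → 5 January 2005.
Processing Delay Credit: +602 days → 30 August 2006.
Response Delay Deduction: −339 days → 25 September 2005.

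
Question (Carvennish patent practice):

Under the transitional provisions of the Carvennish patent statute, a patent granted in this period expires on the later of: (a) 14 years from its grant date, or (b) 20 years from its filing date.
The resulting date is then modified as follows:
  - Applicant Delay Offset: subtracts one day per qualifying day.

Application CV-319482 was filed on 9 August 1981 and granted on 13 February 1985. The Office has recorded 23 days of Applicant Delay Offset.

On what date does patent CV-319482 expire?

(a) grant + 14 years → 13 February 1999.
(b) filing + 20 years → 9 August 2001.
Later of the two: 9 August 2001.
Applicant Delay Offset: −23 days → 17 July 2001.

2001-07-17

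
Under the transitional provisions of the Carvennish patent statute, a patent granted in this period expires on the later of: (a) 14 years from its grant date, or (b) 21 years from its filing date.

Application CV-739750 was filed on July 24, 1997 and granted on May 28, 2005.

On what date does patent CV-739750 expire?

2019-05-28

(a) grant + 14 years → 28 May 2019.
(b) filing + 21 years → 24 July 2018.
Later of the two: 28 May 2019.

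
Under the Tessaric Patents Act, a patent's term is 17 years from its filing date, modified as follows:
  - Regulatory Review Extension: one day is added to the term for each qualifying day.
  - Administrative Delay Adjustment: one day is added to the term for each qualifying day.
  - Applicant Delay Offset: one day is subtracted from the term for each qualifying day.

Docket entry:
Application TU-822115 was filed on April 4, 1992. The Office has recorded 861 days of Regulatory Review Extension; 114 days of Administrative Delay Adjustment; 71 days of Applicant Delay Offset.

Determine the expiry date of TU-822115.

September 25, 2011

Base term: filing date + 17 years → 4 April 2009.
Regulatory Review Extension: +861 days → 13 August 2011.
Administrative Delay Adjustment: +114 days → 5 December 2011.
Applicant Delay Offset: −71 days → 25 September 2011.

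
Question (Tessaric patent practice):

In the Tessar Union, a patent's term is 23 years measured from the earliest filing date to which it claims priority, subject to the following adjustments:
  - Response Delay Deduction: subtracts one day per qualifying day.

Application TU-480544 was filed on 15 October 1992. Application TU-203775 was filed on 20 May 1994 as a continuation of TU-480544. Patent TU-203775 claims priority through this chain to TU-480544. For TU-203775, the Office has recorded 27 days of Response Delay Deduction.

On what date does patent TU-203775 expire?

Earliest priority filing: 15 October 1992.
Base term: 15 October 1992 + 23 years → 15 October 2015.
Response Delay Deduction: −27 days → 18 September 2015.

September 18, 2015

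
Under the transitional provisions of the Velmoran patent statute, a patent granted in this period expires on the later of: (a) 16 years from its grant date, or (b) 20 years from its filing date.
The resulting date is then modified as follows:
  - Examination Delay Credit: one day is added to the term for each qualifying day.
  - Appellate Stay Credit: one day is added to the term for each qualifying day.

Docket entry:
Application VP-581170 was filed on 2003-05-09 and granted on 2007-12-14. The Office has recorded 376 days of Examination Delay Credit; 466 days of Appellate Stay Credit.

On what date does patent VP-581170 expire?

(a) grant + 16 years → 14 December 2023.
(b) filing + 20 years → 9 May 2023.
Later of the two: 14 December 2023.
Examination Delay Credit: +376 days → 24 December 2024.
Appellate Stay Credit: +466 days → 4 April 2026.

2026-04-04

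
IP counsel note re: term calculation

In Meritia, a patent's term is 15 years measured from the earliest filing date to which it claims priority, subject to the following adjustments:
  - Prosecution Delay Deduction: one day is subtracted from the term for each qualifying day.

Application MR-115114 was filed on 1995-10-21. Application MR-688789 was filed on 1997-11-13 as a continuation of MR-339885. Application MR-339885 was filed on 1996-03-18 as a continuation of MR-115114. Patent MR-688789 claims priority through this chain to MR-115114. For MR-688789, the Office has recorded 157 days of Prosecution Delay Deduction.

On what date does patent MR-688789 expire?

Earliest priority filing: 21 October 1995.
Base term: 21 October 1995 + 15 years → 21 October 2010.
Prosecution Delay Deduction: −157 days → 17 May 2010.

2010-05-17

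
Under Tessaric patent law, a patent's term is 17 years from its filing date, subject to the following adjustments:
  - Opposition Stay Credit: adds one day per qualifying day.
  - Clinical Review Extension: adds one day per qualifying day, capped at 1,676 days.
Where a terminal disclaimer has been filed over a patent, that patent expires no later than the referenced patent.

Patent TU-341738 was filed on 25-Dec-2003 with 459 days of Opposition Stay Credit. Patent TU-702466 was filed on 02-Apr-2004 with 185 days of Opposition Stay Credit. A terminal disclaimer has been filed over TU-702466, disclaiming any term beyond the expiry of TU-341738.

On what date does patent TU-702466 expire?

Natural term of TU-702466:
  Base: filing + 17 years → 2 April 2021.
  Opposition Stay Credit: +185 days → 4 October 2021.
Expiry of referenced patent TU-341738:
  Base: filing + 17 years → 25 December 2020.
  Opposition Stay Credit: +459 days → 29 March 2022.
Terminal disclaimer: TU-702466 expires on the earlier of 4 October 2021 and 29 March 2022.

2021-10-04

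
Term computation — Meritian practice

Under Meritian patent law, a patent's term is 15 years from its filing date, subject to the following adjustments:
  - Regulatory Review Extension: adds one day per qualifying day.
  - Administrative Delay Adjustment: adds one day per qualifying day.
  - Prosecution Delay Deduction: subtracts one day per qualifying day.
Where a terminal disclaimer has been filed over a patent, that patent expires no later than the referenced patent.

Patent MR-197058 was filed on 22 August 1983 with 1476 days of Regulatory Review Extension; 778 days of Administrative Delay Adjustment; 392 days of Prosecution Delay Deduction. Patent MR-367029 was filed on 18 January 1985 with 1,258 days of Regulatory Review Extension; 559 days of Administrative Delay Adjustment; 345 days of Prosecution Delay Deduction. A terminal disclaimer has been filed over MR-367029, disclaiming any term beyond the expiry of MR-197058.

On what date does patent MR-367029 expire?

September 27, 2003

Natural term of MR-367029:
  Base: filing + 15 years → 18 January 2000.
  Regulatory Review Extension: +1258 days → 29 June 2003.
  Administrative Delay Adjustment: +559 days → 8 January 2005.
  Prosecution Delay Deduction: −345 days → 29 January 2004.
Expiry of referenced patent MR-197058:
  Base: filing + 15 years → 22 August 1998.
  Regulatory Review Extension: +1476 days → 6 September 2002.
  Administrative Delay Adjustment: +778 days → 23 October 2004.
  Prosecution Delay Deduction: −392 days → 27 September 2003.
Terminal disclaimer: MR-367029 expires on the earlier of 29 January 2004 and 27 September 2003.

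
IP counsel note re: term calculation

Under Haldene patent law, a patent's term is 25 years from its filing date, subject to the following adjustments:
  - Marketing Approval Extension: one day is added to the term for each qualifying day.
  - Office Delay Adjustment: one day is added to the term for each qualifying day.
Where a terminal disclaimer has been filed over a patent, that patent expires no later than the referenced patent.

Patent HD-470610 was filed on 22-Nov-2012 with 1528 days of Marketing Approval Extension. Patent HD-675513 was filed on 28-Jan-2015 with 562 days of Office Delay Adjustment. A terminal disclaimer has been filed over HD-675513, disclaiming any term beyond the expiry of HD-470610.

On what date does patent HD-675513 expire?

August 12, 2041

Natural term of HD-675513:
  Base: filing + 25 years → 28 January 2040.
  Office Delay Adjustment: +562 days → 12 August 2041.
Expiry of referenced patent HD-470610:
  Base: filing + 25 years → 22 November 2037.
  Marketing Approval Extension: +1528 days → 28 January 2042.
Terminal disclaimer: HD-675513 expires on the earlier of 12 August 2041 and 28 January 2042.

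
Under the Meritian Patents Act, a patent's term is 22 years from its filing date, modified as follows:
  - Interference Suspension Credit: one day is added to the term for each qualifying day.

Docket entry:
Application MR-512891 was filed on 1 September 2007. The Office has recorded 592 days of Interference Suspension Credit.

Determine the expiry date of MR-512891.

Base term: filing date + 22 years → 1 September 2029.
Interference Suspension Credit: +592 days → 16 April 2031.

2031-04-16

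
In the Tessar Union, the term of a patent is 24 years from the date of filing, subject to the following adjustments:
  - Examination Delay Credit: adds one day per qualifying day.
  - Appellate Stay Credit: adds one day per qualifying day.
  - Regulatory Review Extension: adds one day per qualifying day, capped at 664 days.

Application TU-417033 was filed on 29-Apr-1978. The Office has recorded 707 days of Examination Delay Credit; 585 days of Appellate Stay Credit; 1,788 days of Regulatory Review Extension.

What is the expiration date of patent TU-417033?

2007-09-06

Base term: filing date + 24 years → 29 April 2002.
Examination Delay Credit: +707 days → 5 April 2004.
Appellate Stay Credit: +585 days → 11 November 2005.
Regulatory Review Extension: 1788 days claimed exceeds the 664-day cap, so +664 days → 6 September 2007.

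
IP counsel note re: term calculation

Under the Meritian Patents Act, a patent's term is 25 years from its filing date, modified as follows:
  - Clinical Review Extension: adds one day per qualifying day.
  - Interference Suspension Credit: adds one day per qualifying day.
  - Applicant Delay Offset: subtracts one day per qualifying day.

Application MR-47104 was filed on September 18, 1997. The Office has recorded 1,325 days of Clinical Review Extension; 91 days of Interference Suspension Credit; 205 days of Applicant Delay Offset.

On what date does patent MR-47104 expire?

Base term: filing date + 25 years → 18 September 2022.
Clinical Review Extension: +1325 days → 5 May 2026.
Interference Suspension Credit: +91 days → 4 August 2026.
Applicant Delay Offset: −205 days → 11 January 2026.

2026-01-11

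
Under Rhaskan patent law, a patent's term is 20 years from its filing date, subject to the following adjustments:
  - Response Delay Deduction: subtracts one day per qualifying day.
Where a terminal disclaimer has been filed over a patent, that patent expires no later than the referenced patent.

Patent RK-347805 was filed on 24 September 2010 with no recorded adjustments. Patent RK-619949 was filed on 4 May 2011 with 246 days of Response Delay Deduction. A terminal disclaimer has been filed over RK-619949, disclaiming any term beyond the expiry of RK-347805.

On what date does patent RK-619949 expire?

2030-08-31

Natural term of RK-619949:
  Base: filing + 20 years → 4 May 2031.
  Response Delay Deduction: −246 days → 31 August 2030.
Expiry of referenced patent RK-347805:
  Base: filing + 20 years → 24 September 2030.
Terminal disclaimer: RK-619949 expires on the earlier of 31 August 2030 and 24 September 2030.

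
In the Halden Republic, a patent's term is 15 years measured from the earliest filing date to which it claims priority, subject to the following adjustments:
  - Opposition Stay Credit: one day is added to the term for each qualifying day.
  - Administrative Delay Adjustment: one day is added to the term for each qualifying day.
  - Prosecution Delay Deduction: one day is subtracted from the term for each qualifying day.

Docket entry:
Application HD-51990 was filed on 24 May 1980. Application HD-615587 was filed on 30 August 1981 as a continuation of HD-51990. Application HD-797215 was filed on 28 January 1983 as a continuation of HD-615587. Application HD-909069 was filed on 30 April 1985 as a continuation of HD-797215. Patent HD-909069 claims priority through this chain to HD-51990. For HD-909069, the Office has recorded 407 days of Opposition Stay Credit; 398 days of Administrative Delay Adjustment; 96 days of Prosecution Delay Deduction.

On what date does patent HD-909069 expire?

1997-05-02

Earliest priority filing: 24 May 1980.
Base term: 24 May 1980 + 15 years → 24 May 1995.
Opposition Stay Credit: +407 days → 4 July 1996.
Administrative Delay Adjustment: +398 days → 6 August 1997.
Prosecution Delay Deduction: −96 days → 2 May 1997.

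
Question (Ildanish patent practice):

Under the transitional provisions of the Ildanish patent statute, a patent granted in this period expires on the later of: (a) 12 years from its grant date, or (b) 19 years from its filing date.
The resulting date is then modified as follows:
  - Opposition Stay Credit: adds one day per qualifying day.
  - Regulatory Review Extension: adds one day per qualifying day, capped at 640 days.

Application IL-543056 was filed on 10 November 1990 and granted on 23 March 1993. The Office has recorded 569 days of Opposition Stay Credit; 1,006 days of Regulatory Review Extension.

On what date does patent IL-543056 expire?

2013-03-03

(a) grant + 12 years → 23 March 2005.
(b) filing + 19 years → 10 November 2009.
Later of the two: 10 November 2009.
Opposition Stay Credit: +569 days → 2 June 2011.
Regulatory Review Extension: 1006 days claimed exceeds the 640-day cap, so +640 days → 3 March 2013.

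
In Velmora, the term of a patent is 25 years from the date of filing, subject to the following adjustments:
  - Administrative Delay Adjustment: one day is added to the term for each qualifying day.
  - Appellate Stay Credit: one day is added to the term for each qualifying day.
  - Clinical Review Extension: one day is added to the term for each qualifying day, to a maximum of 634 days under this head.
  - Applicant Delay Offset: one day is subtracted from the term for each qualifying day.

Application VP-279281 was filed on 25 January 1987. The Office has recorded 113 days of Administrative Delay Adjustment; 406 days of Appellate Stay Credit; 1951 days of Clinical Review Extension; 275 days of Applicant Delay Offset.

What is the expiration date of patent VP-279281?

Base term: filing date + 25 years → 25 January 2012.
Administrative Delay Adjustment: +113 days → 17 May 2012.
Appellate Stay Credit: +406 days → 27 June 2013.
Clinical Review Extension: 1951 days claimed exceeds the 634-day cap, so +634 days → 23 March 2015.
Applicant Delay Offset: −275 days → 21 June 2014.

2014-06-21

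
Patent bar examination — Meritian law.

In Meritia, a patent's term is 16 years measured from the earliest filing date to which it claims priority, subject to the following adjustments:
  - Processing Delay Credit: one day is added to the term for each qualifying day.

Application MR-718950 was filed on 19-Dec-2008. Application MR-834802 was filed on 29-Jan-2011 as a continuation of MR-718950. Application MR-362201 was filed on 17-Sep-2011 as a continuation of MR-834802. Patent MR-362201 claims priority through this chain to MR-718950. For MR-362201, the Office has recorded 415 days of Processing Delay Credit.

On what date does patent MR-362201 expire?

Earliest priority filing: 19 December 2008.
Base term: 19 December 2008 + 16 years → 19 December 2024.
Processing Delay Credit: +415 days → 7 February 2026.

February 7, 2026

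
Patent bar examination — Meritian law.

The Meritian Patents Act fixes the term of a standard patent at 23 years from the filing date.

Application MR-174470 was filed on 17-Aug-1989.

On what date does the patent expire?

August 17, 2012

Filing date + 23 years → 17 August 2012.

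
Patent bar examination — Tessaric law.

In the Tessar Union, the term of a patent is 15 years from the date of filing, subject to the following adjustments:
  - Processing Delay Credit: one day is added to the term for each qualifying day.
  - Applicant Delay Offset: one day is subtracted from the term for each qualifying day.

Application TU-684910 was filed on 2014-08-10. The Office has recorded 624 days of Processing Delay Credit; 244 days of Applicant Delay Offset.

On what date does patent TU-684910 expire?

August 25, 2030

Base term: filing date + 15 years → 10 August 2029.
Processing Delay Credit: +624 days → 26 April 2031.
Applicant Delay Offset: −244 days → 25 August 2030.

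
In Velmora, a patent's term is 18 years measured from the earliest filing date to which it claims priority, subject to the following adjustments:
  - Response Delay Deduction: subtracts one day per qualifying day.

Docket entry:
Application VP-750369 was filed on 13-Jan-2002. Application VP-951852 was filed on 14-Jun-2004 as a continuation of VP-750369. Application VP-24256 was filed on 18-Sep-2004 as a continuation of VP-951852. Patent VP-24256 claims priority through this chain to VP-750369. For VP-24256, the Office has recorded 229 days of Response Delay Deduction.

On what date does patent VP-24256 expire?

2019-05-29

Earliest priority filing: 13 January 2002.
Base term: 13 January 2002 + 18 years → 13 January 2020.
Response Delay Deduction: −229 days → 29 May 2019.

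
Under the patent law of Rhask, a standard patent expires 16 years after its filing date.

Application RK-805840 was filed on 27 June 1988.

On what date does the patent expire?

June 27, 2004

Filing date + 16 years → 27 June 2004.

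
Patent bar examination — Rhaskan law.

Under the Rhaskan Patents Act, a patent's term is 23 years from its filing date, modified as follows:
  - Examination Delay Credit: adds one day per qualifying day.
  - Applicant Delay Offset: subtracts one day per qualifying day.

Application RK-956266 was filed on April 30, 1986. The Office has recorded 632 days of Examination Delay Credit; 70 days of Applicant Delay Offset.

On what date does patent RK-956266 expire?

Base term: filing date + 23 years → 30 April 2009.
Examination Delay Credit: +632 days → 22 January 2011.
Applicant Delay Offset: −70 days → 13 November 2010.

November 13, 2010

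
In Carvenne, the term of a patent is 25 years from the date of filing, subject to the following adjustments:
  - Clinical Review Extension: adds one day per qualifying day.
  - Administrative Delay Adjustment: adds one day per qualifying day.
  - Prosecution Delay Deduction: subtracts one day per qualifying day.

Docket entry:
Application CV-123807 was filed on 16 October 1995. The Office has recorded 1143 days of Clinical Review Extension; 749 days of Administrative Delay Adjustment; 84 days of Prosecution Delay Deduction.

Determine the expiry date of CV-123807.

September 28, 2025

Base term: filing date + 25 years → 16 October 2020.
Clinical Review Extension: +1143 days → 3 December 2023.
Administrative Delay Adjustment: +749 days → 21 December 2025.
Prosecution Delay Deduction: −84 days → 28 September 2025.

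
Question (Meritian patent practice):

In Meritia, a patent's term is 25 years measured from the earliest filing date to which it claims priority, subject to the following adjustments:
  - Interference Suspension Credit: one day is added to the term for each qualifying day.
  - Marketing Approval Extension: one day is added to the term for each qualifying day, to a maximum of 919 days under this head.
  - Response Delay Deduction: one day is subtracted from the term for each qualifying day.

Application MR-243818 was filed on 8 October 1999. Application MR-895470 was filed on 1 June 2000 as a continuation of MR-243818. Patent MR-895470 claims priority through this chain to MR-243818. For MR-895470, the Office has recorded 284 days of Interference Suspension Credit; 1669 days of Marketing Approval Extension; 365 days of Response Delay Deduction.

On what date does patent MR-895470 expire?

Earliest priority filing: 8 October 1999.
Base term: 8 October 1999 + 25 years → 8 October 2024.
Interference Suspension Credit: +284 days → 19 July 2025.
Marketing Approval Extension: 1669 days claimed exceeds the 919-day cap, so +919 days → 24 January 2028.
Response Delay Deduction: −365 days → 24 January 2027.

2027-01-24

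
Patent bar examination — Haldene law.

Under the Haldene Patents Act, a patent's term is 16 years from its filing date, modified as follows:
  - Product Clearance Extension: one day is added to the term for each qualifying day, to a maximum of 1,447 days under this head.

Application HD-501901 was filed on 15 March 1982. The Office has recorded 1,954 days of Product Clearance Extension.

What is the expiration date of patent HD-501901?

Base term: filing date + 16 years → 15 March 1998.
Product Clearance Extension: 1954 days claimed exceeds the 1447-day cap, so +1447 days → 1 March 2002.

2002-03-01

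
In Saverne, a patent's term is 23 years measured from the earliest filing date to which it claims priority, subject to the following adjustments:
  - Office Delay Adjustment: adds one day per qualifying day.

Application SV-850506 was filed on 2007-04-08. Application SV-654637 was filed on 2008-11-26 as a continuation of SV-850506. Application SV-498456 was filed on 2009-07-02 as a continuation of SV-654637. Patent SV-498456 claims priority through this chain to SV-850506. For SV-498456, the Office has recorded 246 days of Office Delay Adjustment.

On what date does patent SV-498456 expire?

Earliest priority filing: 8 April 2007.
Base term: 8 April 2007 + 23 years → 8 April 2030.
Office Delay Adjustment: +246 days → 10 December 2030.

2030-12-10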